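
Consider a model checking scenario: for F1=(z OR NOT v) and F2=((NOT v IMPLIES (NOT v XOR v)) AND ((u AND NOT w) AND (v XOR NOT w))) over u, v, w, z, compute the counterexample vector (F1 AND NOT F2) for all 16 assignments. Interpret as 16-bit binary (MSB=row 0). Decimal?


F1 = (z OR NOT v)
F2 = ((NOT v IMPLIES (NOT v XOR v)) AND ((u AND NOT w) AND (v XOR NOT w)))
Counterexample to F1=>F2 is where F1=1 and F2=0.
Evaluate each row (bits = u,v,w,z, MSB first):
  row 0 [0000]: F1=1 F2=0 -> F1&~F2 -> 1
  row 1 [0001]: F1=1 F2=0 -> F1&~F2 -> 1
  row 2 [0010]: F1=1 F2=0 -> F1&~F2 -> 1
  row 3 [0011]: F1=1 F2=0 -> F1&~F2 -> 1
  row 4 [0100]: F1=0 F2=0 -> F1&~F2 -> 0
  row 5 [0101]: F1=1 F2=0 -> F1&~F2 -> 1
  row 6 [0110]: F1=0 F2=0 -> F1&~F2 -> 0
  row 7 [0111]: F1=1 F2=0 -> F1&~F2 -> 1
  row 8 [1000]: F1=1 F2=1 -> F1&~F2 -> 0
  row 9 [1001]: F1=1 F2=1 -> F1&~F2 -> 0
  row 10 [1010]: F1=1 F2=0 -> F1&~F2 -> 1
  row 11 [1011]: F1=1 F2=0 -> F1&~F2 -> 1
  row 12 [1100]: F1=0 F2=0 -> F1&~F2 -> 0
  row 13 [1101]: F1=1 F2=0 -> F1&~F2 -> 1
  row 14 [1110]: F1=0 F2=0 -> F1&~F2 -> 0
  row 15 [1111]: F1=1 F2=0 -> F1&~F2 -> 1
Full result column, 4 rows per line (u,v fixed per line; w,z runs 00..11 left to right):
  rows 0-3 [u,v=00]: 1111  = hex F
  rows 4-7 [u,v=01]: 0101  = hex 5
  rows 8-11 [u,v=10]: 0011  = hex 3
  rows 12-15 [u,v=11]: 0101  = hex 5
Counterexample vector (row 0 .. row 15) = 1111010100110101
Output column grouped in 4s = 1111 0101 0011 0101 = 0xF535
Convert to decimal digit by digit (value = value*16 + digit):
  F -> 15
  15*16 + 5 = 245
  245*16 + 3 = 3923
  3923*16 + 5 = 62773
Decimal = 62773

62773


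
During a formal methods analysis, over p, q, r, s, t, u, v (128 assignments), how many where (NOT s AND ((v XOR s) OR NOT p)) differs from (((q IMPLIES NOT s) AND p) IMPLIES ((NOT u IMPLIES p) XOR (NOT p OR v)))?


F1 = (NOT s AND ((v XOR s) OR NOT p))
F2 = (((q IMPLIES NOT s) AND p) IMPLIES ((NOT u IMPLIES p) XOR (NOT p OR v)))
Evaluate both on each of 128 rows (bits = p,q,r,s,t,u,v):
  row 0 [0000000]: F1=1 F2=1 -> 0
  row 1 [0000001]: F1=1 F2=1 -> 0
  row 2 [0000010]: F1=1 F2=1 -> 0
  row 3 [0000011]: F1=1 F2=1 -> 0
  row 4 [0000100]: F1=1 F2=1 -> 0
  (every remaining row is evaluated the same way; all 128 results are listed next)
Full result column, 8 rows per line (p,q,r,s fixed per line; t,u,v runs 000..111 left to right):
  rows 0-7 [p,q,r,s=0000]: 00000000  (ones: 0)
  rows 8-15 [p,q,r,s=0001]: 11111111  (ones: 8)
  rows 16-23 [p,q,r,s=0010]: 00000000  (ones: 0)
  rows 24-31 [p,q,r,s=0011]: 11111111  (ones: 8)
  rows 32-39 [p,q,r,s=0100]: 00000000  (ones: 0)
  rows 40-47 [p,q,r,s=0101]: 11111111  (ones: 8)
  rows 48-55 [p,q,r,s=0110]: 00000000  (ones: 0)
  rows 56-63 [p,q,r,s=0111]: 11111111  (ones: 8)
  rows 64-71 [p,q,r,s=1000]: 11111111  (ones: 8)
  rows 72-79 [p,q,r,s=1001]: 10101010  (ones: 4)
  rows 80-87 [p,q,r,s=1010]: 11111111  (ones: 8)
  rows 88-95 [p,q,r,s=1011]: 10101010  (ones: 4)
  rows 96-103 [p,q,r,s=1100]: 11111111  (ones: 8)
  rows 104-111 [p,q,r,s=1101]: 11111111  (ones: 8)
  rows 112-119 [p,q,r,s=1110]: 11111111  (ones: 8)
  rows 120-127 [p,q,r,s=1111]: 11111111  (ones: 8)
Disagreements = 0+8+0+8+0+8+0+8+8+4+8+4+8+8+8+8 = 88

88


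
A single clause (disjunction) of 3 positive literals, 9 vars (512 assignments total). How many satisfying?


Step 1: Total=2^9=512
Step 2: Unsat when all 3 false: 2^6=64
Step 3: Sat=512-64=448

448


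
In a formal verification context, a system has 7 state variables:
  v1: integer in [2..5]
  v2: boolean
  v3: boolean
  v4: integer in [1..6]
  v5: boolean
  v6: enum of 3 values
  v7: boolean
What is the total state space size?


State space = product of domain sizes of all variables.
Domain sizes:
  v1 (integer in [2..5]): 4
  v2 (boolean): 2
  v3 (boolean): 2
  v4 (integer in [1..6]): 6
  v5 (boolean): 2
  v6 (enum of 3 values): 3
  v7 (boolean): 2
Product = 4 * 2 * 2 * 6 * 2 * 3 * 2 = 1152

1152


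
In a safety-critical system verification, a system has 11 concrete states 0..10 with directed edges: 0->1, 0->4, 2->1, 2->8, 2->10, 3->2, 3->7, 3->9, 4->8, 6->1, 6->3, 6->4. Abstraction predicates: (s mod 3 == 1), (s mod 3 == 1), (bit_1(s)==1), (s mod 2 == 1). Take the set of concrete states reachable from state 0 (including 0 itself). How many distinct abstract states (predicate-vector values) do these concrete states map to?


BFS from 0:
Concrete reachable: {0, 1, 4, 8}
Abstract via predicates (s mod 3 == 1), (s mod 3 == 1), (bit_1(s)==1), (s mod 2 == 1):
  (0,0,0,0) <- {0, 8}
  (1,1,0,0) <- {4}
  (1,1,0,1) <- {1}
Distinct abstract states = 3

3


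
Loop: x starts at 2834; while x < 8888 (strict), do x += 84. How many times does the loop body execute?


Step 1: x goes from 2834 toward 8888 by 84; the body runs while x<8888, so iterations = ceil((bound-start)/step)
Step 2: Distance=6054
Step 3: ceil(6054/84)=73

73


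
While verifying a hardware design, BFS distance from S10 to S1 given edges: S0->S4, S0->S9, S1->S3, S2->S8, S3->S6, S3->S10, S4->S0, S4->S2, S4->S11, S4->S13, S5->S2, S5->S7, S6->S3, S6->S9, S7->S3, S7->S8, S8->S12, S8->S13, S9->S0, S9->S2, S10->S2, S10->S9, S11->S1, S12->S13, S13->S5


BFS layer-by-layer from S10:
  dist 0: {S10}
  dist 1: {S2, S9}
  dist 2: {S0, S8}
  dist 3: {S4, S12, S13}
  dist 4: {S5, S11}
  dist 5: {S1, S7}
  -> S1 reached at distance 5
Shortest path length = 5

5


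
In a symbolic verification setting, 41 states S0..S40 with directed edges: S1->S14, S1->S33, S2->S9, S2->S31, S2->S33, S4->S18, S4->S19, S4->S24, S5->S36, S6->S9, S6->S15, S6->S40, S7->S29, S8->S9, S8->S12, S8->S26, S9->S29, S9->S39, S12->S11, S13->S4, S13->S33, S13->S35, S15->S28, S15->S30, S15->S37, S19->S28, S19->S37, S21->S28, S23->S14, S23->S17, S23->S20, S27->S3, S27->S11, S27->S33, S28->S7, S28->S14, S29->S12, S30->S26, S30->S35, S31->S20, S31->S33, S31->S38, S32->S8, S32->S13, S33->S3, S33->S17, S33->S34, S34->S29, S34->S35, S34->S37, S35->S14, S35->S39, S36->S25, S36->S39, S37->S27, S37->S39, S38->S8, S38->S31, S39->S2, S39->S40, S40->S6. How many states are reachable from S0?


BFS from S0:
  layer 0: {S0}
Reachable set: {S0}
Count = 1

1


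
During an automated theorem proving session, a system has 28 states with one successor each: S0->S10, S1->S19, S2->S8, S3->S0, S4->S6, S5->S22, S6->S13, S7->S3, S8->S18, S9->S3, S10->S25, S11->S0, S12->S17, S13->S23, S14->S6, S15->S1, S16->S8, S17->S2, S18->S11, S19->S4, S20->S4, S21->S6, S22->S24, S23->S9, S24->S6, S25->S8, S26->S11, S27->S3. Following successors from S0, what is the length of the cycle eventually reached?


Trace from S0 until a state repeats:
  S0 -> S10 -> S25 -> S8 -> S18 -> S11 -> S0
S0 first seen at step 0, revisited at step 6.
Cycle length = 6 - 0 = 6

6


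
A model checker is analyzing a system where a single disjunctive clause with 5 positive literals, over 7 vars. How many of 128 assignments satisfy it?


Step 1: Total=2^7=128
Step 2: Unsat when all 5 false: 2^2=4
Step 3: Sat=128-4=124

124


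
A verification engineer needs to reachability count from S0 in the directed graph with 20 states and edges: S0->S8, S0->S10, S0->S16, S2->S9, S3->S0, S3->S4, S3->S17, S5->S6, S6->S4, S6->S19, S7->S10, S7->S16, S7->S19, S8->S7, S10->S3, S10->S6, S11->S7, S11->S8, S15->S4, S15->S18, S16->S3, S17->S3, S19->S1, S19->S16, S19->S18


BFS from S0:
  layer 0: {S0}
  layer 1: {S8, S10, S16}
  layer 2: {S3, S6, S7}
  layer 3: {S4, S17, S19}
  layer 4: {S1, S18}
Reachable set: {S0, S1, S3, S4, S6, S7, S8, S10, S16, S17, S18, S19}
Count = 12

12


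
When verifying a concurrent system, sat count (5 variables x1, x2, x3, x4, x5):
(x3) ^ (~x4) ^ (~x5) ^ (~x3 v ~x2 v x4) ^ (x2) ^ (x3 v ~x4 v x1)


CNF with 6 clauses over 5 vars (32 assignments).
An assignment satisfies CNF iff every clause has >=1 true literal.
Check each row (bits = x1,x2,x3,x4,x5; clause T/F shown):
  row 0 [00000]: clauses=FTTTFT -> 0
  row 1 [00001]: clauses=FTFTFT -> 0
  row 2 [00010]: clauses=FFTTFF -> 0
  row 3 [00011]: clauses=FFFTFF -> 0
  row 4 [00100]: clauses=TTTTFT -> 0
  row 5 [00101]: clauses=TTFTFT -> 0
  row 6 [00110]: clauses=TFTTFT -> 0
  row 7 [00111]: clauses=TFFTFT -> 0
  row 8 [01000]: clauses=FTTTTT -> 0
  row 9 [01001]: clauses=FTFTTT -> 0
  row 10 [01010]: clauses=FFTTTF -> 0
  row 11 [01011]: clauses=FFFTTF -> 0
  row 12 [01100]: clauses=TTTFTT -> 0
  row 13 [01101]: clauses=TTFFTT -> 0
  row 14 [01110]: clauses=TFTTTT -> 0
  row 15 [01111]: clauses=TFFTTT -> 0
  row 16 [10000]: clauses=FTTTFT -> 0
  row 17 [10001]: clauses=FTFTFT -> 0
  row 18 [10010]: clauses=FFTTFT -> 0
  row 19 [10011]: clauses=FFFTFT -> 0
  row 20 [10100]: clauses=TTTTFT -> 0
  row 21 [10101]: clauses=TTFTFT -> 0
  row 22 [10110]: clauses=TFTTFT -> 0
  row 23 [10111]: clauses=TFFTFT -> 0
  row 24 [11000]: clauses=FTTTTT -> 0
  row 25 [11001]: clauses=FTFTTT -> 0
  row 26 [11010]: clauses=FFTTTT -> 0
  row 27 [11011]: clauses=FFFTTT -> 0
  row 28 [11100]: clauses=TTTFTT -> 0
  row 29 [11101]: clauses=TTFFTT -> 0
  row 30 [11110]: clauses=TFTTTT -> 0
  row 31 [11111]: clauses=TFFTTT -> 0
Full result column, 8 rows per line (x1,x2 fixed per line; x3,x4,x5 runs 000..111 left to right):
  rows 0-7 [x1,x2=00]: 00000000  (ones: 0)
  rows 8-15 [x1,x2=01]: 00000000  (ones: 0)
  rows 16-23 [x1,x2=10]: 00000000  (ones: 0)
  rows 24-31 [x1,x2=11]: 00000000  (ones: 0)
Satisfying assignments = 0+0+0+0 = 0

0


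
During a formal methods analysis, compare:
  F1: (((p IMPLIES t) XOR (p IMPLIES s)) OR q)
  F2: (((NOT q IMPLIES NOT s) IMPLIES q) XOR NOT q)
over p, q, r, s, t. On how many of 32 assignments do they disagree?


F1 = (((p IMPLIES t) XOR (p IMPLIES s)) OR q)
F2 = (((NOT q IMPLIES NOT s) IMPLIES q) XOR NOT q)
Evaluate both on each of 32 rows (bits = p,q,r,s,t):
  row 0 [00000]: F1=0 F2=1 (differ) -> 1
  row 1 [00001]: F1=0 F2=1 (differ) -> 1
  row 2 [00010]: F1=0 F2=0 -> 0
  row 3 [00011]: F1=0 F2=0 -> 0
  row 4 [00100]: F1=0 F2=1 (differ) -> 1
  row 5 [00101]: F1=0 F2=1 (differ) -> 1
  row 6 [00110]: F1=0 F2=0 -> 0
  row 7 [00111]: F1=0 F2=0 -> 0
  row 8 [01000]: F1=1 F2=1 -> 0
  row 9 [01001]: F1=1 F2=1 -> 0
  row 10 [01010]: F1=1 F2=1 -> 0
  row 11 [01011]: F1=1 F2=1 -> 0
  row 12 [01100]: F1=1 F2=1 -> 0
  row 13 [01101]: F1=1 F2=1 -> 0
  row 14 [01110]: F1=1 F2=1 -> 0
  row 15 [01111]: F1=1 F2=1 -> 0
  row 16 [10000]: F1=0 F2=1 (differ) -> 1
  row 17 [10001]: F1=1 F2=1 -> 0
  row 18 [10010]: F1=1 F2=0 (differ) -> 1
  row 19 [10011]: F1=0 F2=0 -> 0
  row 20 [10100]: F1=0 F2=1 (differ) -> 1
  row 21 [10101]: F1=1 F2=1 -> 0
  row 22 [10110]: F1=1 F2=0 (differ) -> 1
  row 23 [10111]: F1=0 F2=0 -> 0
  row 24 [11000]: F1=1 F2=1 -> 0
  row 25 [11001]: F1=1 F2=1 -> 0
  row 26 [11010]: F1=1 F2=1 -> 0
  row 27 [11011]: F1=1 F2=1 -> 0
  row 28 [11100]: F1=1 F2=1 -> 0
  row 29 [11101]: F1=1 F2=1 -> 0
  row 30 [11110]: F1=1 F2=1 -> 0
  row 31 [11111]: F1=1 F2=1 -> 0
Full result column, 8 rows per line (p,q fixed per line; r,s,t runs 000..111 left to right):
  rows 0-7 [p,q=00]: 11001100  (ones: 4)
  rows 8-15 [p,q=01]: 00000000  (ones: 0)
  rows 16-23 [p,q=10]: 10101010  (ones: 4)
  rows 24-31 [p,q=11]: 00000000  (ones: 0)
Disagreements = 4+0+4+0 = 8

8


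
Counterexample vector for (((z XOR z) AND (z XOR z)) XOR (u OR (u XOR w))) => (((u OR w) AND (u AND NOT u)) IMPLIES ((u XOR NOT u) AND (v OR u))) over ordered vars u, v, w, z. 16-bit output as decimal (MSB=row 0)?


F1 = (((z XOR z) AND (z XOR z)) XOR (u OR (u XOR w)))
F2 = (((u OR w) AND (u AND NOT u)) IMPLIES ((u XOR NOT u) AND (v OR u)))
Counterexample to F1=>F2 is where F1=1 and F2=0.
Evaluate each row (bits = u,v,w,z, MSB first):
  row 0 [0000]: F1=0 F2=1 -> F1&~F2 -> 0
  row 1 [0001]: F1=0 F2=1 -> F1&~F2 -> 0
  row 2 [0010]: F1=1 F2=1 -> F1&~F2 -> 0
  row 3 [0011]: F1=1 F2=1 -> F1&~F2 -> 0
  row 4 [0100]: F1=0 F2=1 -> F1&~F2 -> 0
  row 5 [0101]: F1=0 F2=1 -> F1&~F2 -> 0
  row 6 [0110]: F1=1 F2=1 -> F1&~F2 -> 0
  row 7 [0111]: F1=1 F2=1 -> F1&~F2 -> 0
  row 8 [1000]: F1=1 F2=1 -> F1&~F2 -> 0
  row 9 [1001]: F1=1 F2=1 -> F1&~F2 -> 0
  row 10 [1010]: F1=1 F2=1 -> F1&~F2 -> 0
  row 11 [1011]: F1=1 F2=1 -> F1&~F2 -> 0
  row 12 [1100]: F1=1 F2=1 -> F1&~F2 -> 0
  row 13 [1101]: F1=1 F2=1 -> F1&~F2 -> 0
  row 14 [1110]: F1=1 F2=1 -> F1&~F2 -> 0
  row 15 [1111]: F1=1 F2=1 -> F1&~F2 -> 0
Full result column, 4 rows per line (u,v fixed per line; w,z runs 00..11 left to right):
  rows 0-3 [u,v=00]: 0000  = hex 0
  rows 4-7 [u,v=01]: 0000  = hex 0
  rows 8-11 [u,v=10]: 0000  = hex 0
  rows 12-15 [u,v=11]: 0000  = hex 0
Counterexample vector (row 0 .. row 15) = 0000000000000000
Output column grouped in 4s = 0000 0000 0000 0000 = 0x0000
Convert to decimal digit by digit (value = value*16 + digit):
  0 -> 0
  0*16 + 0 = 0
  0*16 + 0 = 0
  0*16 + 0 = 0
Decimal = 0

0


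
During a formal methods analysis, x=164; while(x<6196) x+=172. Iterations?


Step 1: x goes from 164 toward 6196 by 172; the body runs while x<6196, so iterations = ceil((bound-start)/step)
Step 2: Distance=6032
Step 3: ceil(6032/172)=36

36


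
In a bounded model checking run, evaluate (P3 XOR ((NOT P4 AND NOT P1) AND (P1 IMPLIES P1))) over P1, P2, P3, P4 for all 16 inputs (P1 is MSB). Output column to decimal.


Formula: (P3 XOR ((NOT P4 AND NOT P1) AND (P1 IMPLIES P1))) over P1, P2, P3, P4 (16 rows)
Evaluate each row (bits = P1,P2,P3,P4, MSB first):
  row 0 [0000]: (0 XOR ((NOT 0 AND NOT 0) AND (0 IMPLIES 0))) -> 1
  row 1 [0001]: (0 XOR ((NOT 1 AND NOT 0) AND (0 IMPLIES 0))) -> 0
  row 2 [0010]: (1 XOR ((NOT 0 AND NOT 0) AND (0 IMPLIES 0))) -> 0
  row 3 [0011]: (1 XOR ((NOT 1 AND NOT 0) AND (0 IMPLIES 0))) -> 1
  row 4 [0100]: (0 XOR ((NOT 0 AND NOT 0) AND (0 IMPLIES 0))) -> 1
  row 5 [0101]: (0 XOR ((NOT 1 AND NOT 0) AND (0 IMPLIES 0))) -> 0
  row 6 [0110]: (1 XOR ((NOT 0 AND NOT 0) AND (0 IMPLIES 0))) -> 0
  row 7 [0111]: (1 XOR ((NOT 1 AND NOT 0) AND (0 IMPLIES 0))) -> 1
  row 8 [1000]: (0 XOR ((NOT 0 AND NOT 1) AND (1 IMPLIES 1))) -> 0
  row 9 [1001]: (0 XOR ((NOT 1 AND NOT 1) AND (1 IMPLIES 1))) -> 0
  row 10 [1010]: (1 XOR ((NOT 0 AND NOT 1) AND (1 IMPLIES 1))) -> 1
  row 11 [1011]: (1 XOR ((NOT 1 AND NOT 1) AND (1 IMPLIES 1))) -> 1
  row 12 [1100]: (0 XOR ((NOT 0 AND NOT 1) AND (1 IMPLIES 1))) -> 0
  row 13 [1101]: (0 XOR ((NOT 1 AND NOT 1) AND (1 IMPLIES 1))) -> 0
  row 14 [1110]: (1 XOR ((NOT 0 AND NOT 1) AND (1 IMPLIES 1))) -> 1
  row 15 [1111]: (1 XOR ((NOT 1 AND NOT 1) AND (1 IMPLIES 1))) -> 1
Full result column, 4 rows per line (P1,P2 fixed per line; P3,P4 runs 00..11 left to right):
  rows 0-3 [P1,P2=00]: 1001  = hex 9
  rows 4-7 [P1,P2=01]: 1001  = hex 9
  rows 8-11 [P1,P2=10]: 0011  = hex 3
  rows 12-15 [P1,P2=11]: 0011  = hex 3
Output column (row 0 .. row 15) = 1001100100110011
Output column grouped in 4s = 1001 1001 0011 0011 = 0x9933
Convert to decimal digit by digit (value = value*16 + digit):
  9 -> 9
  9*16 + 9 = 153
  153*16 + 3 = 2451
  2451*16 + 3 = 39219
Decimal = 39219

39219


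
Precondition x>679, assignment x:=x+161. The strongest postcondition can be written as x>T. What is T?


Formula: sp(P, x:=E) = exists old_x. (x = E[old_x/x]) AND P[old_x/x] (old_x is the value of x before the assignment; eliminate old_x by solving x = E[old_x/x] for old_x)
Step 1: Precondition P: x>679, i.e. old_x > 679
Step 2: Assignment gives x = old_x + 161, so old_x = x - 161
Step 3: Substitute into P: x - 161 > 679
Step 4: Simplify: x > 679+161 = 840

840


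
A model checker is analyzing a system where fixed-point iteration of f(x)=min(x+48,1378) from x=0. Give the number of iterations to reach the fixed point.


Step 1: x=0, cap=1378, increment=48
Step 2: x grows by 48 each step until capped at 1378; fixed point is x=1378
Step 3: iterations = ceil(1378/48) = 29

29


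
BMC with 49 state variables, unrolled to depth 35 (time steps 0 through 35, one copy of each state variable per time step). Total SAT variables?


BMC unrolls to depth k, creating one copy of each state var for steps 0..k.
Step count = 35 + 1 = 36 (steps 0 through 35)
Vars per step = 49
Total = 49 * 36 = 1764

1764


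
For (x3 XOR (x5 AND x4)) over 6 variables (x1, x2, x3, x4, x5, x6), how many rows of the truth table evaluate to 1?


Formula: (x3 XOR (x5 AND x4)) over 6 vars (64 rows)
Evaluate each row (x1, x2, x3, x4, x5, x6 as bits, MSB first):
  row 0 [000000]: (0 XOR (0 AND 0)) -> 0
  row 1 [000001]: (0 XOR (0 AND 0)) -> 0
  row 2 [000010]: (0 XOR (1 AND 0)) -> 0
  row 3 [000011]: (0 XOR (1 AND 0)) -> 0
  row 4 [000100]: (0 XOR (0 AND 1)) -> 0
  (every remaining row is evaluated the same way; all 64 results are listed next)
Full result column, 8 rows per line (x1,x2,x3 fixed per line; x4,x5,x6 runs 000..111 left to right):
  rows 0-7 [x1,x2,x3=000]: 00000011  (ones: 2)
  rows 8-15 [x1,x2,x3=001]: 11111100  (ones: 6)
  rows 16-23 [x1,x2,x3=010]: 00000011  (ones: 2)
  rows 24-31 [x1,x2,x3=011]: 11111100  (ones: 6)
  rows 32-39 [x1,x2,x3=100]: 00000011  (ones: 2)
  rows 40-47 [x1,x2,x3=101]: 11111100  (ones: 6)
  rows 48-55 [x1,x2,x3=110]: 00000011  (ones: 2)
  rows 56-63 [x1,x2,x3=111]: 11111100  (ones: 6)
Count of 1-rows = 2+6+2+6+2+6+2+6 = 32

32


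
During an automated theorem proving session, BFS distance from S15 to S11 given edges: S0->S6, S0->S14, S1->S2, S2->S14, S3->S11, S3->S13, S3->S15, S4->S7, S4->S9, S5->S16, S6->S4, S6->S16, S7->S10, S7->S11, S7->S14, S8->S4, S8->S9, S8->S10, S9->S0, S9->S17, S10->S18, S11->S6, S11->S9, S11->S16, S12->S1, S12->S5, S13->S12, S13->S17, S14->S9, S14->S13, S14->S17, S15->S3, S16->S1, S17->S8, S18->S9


BFS layer-by-layer from S15:
  dist 0: {S15}
  dist 1: {S3}
  dist 2: {S11, S13}
  -> S11 reached at distance 2
Shortest path length = 2

2


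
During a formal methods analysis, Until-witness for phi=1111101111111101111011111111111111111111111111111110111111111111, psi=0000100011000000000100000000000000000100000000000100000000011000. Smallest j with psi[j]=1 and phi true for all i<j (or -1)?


(phi U psi) at 0: need smallest j with psi[j]=1 and phi[i]=1 for all i in [0,j).
Scan from step 0:
  step 0: phi=1, psi=0 -> continue
  step 1: phi=1, psi=0 -> continue
  step 2: phi=1, psi=0 -> continue
  step 3: phi=1, psi=0 -> continue
  step 4: psi=1 and phi held for [0,4) -> witness found
Witness step = 4

4


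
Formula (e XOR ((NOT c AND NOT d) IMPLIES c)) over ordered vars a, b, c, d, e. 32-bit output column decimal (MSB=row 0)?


Formula: (e XOR ((NOT c AND NOT d) IMPLIES c)) over a, b, c, d, e (32 rows)
Evaluate each row (bits = a,b,c,d,e, MSB first):
  row 0 [00000]: (0 XOR ((NOT 0 AND NOT 0) IMPLIES 0)) -> 0
  row 1 [00001]: (1 XOR ((NOT 0 AND NOT 0) IMPLIES 0)) -> 1
  row 2 [00010]: (0 XOR ((NOT 0 AND NOT 1) IMPLIES 0)) -> 1
  row 3 [00011]: (1 XOR ((NOT 0 AND NOT 1) IMPLIES 0)) -> 0
  row 4 [00100]: (0 XOR ((NOT 1 AND NOT 0) IMPLIES 1)) -> 1
  row 5 [00101]: (1 XOR ((NOT 1 AND NOT 0) IMPLIES 1)) -> 0
  row 6 [00110]: (0 XOR ((NOT 1 AND NOT 1) IMPLIES 1)) -> 1
  row 7 [00111]: (1 XOR ((NOT 1 AND NOT 1) IMPLIES 1)) -> 0
  row 8 [01000]: (0 XOR ((NOT 0 AND NOT 0) IMPLIES 0)) -> 0
  row 9 [01001]: (1 XOR ((NOT 0 AND NOT 0) IMPLIES 0)) -> 1
  row 10 [01010]: (0 XOR ((NOT 0 AND NOT 1) IMPLIES 0)) -> 1
  row 11 [01011]: (1 XOR ((NOT 0 AND NOT 1) IMPLIES 0)) -> 0
  row 12 [01100]: (0 XOR ((NOT 1 AND NOT 0) IMPLIES 1)) -> 1
  row 13 [01101]: (1 XOR ((NOT 1 AND NOT 0) IMPLIES 1)) -> 0
  row 14 [01110]: (0 XOR ((NOT 1 AND NOT 1) IMPLIES 1)) -> 1
  row 15 [01111]: (1 XOR ((NOT 1 AND NOT 1) IMPLIES 1)) -> 0
  row 16 [10000]: (0 XOR ((NOT 0 AND NOT 0) IMPLIES 0)) -> 0
  row 17 [10001]: (1 XOR ((NOT 0 AND NOT 0) IMPLIES 0)) -> 1
  row 18 [10010]: (0 XOR ((NOT 0 AND NOT 1) IMPLIES 0)) -> 1
  row 19 [10011]: (1 XOR ((NOT 0 AND NOT 1) IMPLIES 0)) -> 0
  row 20 [10100]: (0 XOR ((NOT 1 AND NOT 0) IMPLIES 1)) -> 1
  row 21 [10101]: (1 XOR ((NOT 1 AND NOT 0) IMPLIES 1)) -> 0
  row 22 [10110]: (0 XOR ((NOT 1 AND NOT 1) IMPLIES 1)) -> 1
  row 23 [10111]: (1 XOR ((NOT 1 AND NOT 1) IMPLIES 1)) -> 0
  row 24 [11000]: (0 XOR ((NOT 0 AND NOT 0) IMPLIES 0)) -> 0
  row 25 [11001]: (1 XOR ((NOT 0 AND NOT 0) IMPLIES 0)) -> 1
  row 26 [11010]: (0 XOR ((NOT 0 AND NOT 1) IMPLIES 0)) -> 1
  row 27 [11011]: (1 XOR ((NOT 0 AND NOT 1) IMPLIES 0)) -> 0
  row 28 [11100]: (0 XOR ((NOT 1 AND NOT 0) IMPLIES 1)) -> 1
  row 29 [11101]: (1 XOR ((NOT 1 AND NOT 0) IMPLIES 1)) -> 0
  row 30 [11110]: (0 XOR ((NOT 1 AND NOT 1) IMPLIES 1)) -> 1
  row 31 [11111]: (1 XOR ((NOT 1 AND NOT 1) IMPLIES 1)) -> 0
Full result column, 4 rows per line (a,b,c fixed per line; d,e runs 00..11 left to right):
  rows 0-3 [a,b,c=000]: 0110  = hex 6
  rows 4-7 [a,b,c=001]: 1010  = hex A
  rows 8-11 [a,b,c=010]: 0110  = hex 6
  rows 12-15 [a,b,c=011]: 1010  = hex A
  rows 16-19 [a,b,c=100]: 0110  = hex 6
  rows 20-23 [a,b,c=101]: 1010  = hex A
  rows 24-27 [a,b,c=110]: 0110  = hex 6
  rows 28-31 [a,b,c=111]: 1010  = hex A
Output column (row 0 .. row 31) = 01101010011010100110101001101010
Output column grouped in 4s = 0110 1010 0110 1010 0110 1010 0110 1010 = 0x6A6A6A6A
Convert to decimal digit by digit (value = value*16 + digit):
  6 -> 6
  6*16 + 10 (A) = 106
  106*16 + 6 = 1702
  1702*16 + 10 (A) = 27242
  27242*16 + 6 = 435878
  435878*16 + 10 (A) = 6974058
  6974058*16 + 6 = 111584934
  111584934*16 + 10 (A) = 1785358954
Decimal = 1785358954

1785358954


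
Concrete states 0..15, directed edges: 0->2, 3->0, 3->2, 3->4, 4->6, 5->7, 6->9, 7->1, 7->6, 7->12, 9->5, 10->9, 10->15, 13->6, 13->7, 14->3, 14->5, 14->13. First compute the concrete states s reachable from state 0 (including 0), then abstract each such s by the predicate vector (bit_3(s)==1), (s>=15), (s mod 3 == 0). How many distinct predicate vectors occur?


BFS from 0:
Concrete reachable: {0, 2}
Abstract via predicates (bit_3(s)==1), (s>=15), (s mod 3 == 0):
  (0,0,0) <- {2}
  (0,0,1) <- {0}
Distinct abstract states = 2

2


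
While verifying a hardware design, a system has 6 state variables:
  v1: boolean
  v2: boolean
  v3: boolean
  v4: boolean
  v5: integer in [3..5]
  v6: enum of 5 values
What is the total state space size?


State space = product of domain sizes of all variables.
Domain sizes:
  v1 (boolean): 2
  v2 (boolean): 2
  v3 (boolean): 2
  v4 (boolean): 2
  v5 (integer in [3..5]): 3
  v6 (enum of 5 values): 5
Product = 2 * 2 * 2 * 2 * 3 * 5 = 240

240


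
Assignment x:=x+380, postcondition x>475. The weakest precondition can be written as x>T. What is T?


Formula: wp(x:=E, P) = P[E/x] (substitute E for x in postcondition)
Step 1: Postcondition: x>475
Step 2: Substitute x+380 for x: x+380>475
Step 3: Solve for x: x > 475-380 = 95

95


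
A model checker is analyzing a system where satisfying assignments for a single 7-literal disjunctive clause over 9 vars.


Step 1: Total=2^9=512
Step 2: Unsat when all 7 false: 2^2=4
Step 3: Sat=512-4=508

508


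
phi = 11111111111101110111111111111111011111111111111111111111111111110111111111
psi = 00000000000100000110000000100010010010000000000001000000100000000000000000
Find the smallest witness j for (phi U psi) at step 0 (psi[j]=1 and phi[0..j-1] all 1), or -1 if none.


(phi U psi) at 0: need smallest j with psi[j]=1 and phi[i]=1 for all i in [0,j).
Scan from step 0:
  step 0: phi=1, psi=0 -> continue
  step 1: phi=1, psi=0 -> continue
  step 2: phi=1, psi=0 -> continue
  step 3: phi=1, psi=0 -> continue
  step 11: psi=1 and phi held for [0,11) -> witness found
Witness step = 11

11


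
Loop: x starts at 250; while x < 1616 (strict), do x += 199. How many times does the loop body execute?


Step 1: x goes from 250 toward 1616 by 199; the body runs while x<1616, so iterations = ceil((bound-start)/step)
Step 2: Distance=1366
Step 3: ceil(1366/199)=7

7


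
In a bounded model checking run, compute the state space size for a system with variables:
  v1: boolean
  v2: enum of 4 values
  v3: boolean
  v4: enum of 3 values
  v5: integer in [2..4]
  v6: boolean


State space = product of domain sizes of all variables.
Domain sizes:
  v1 (boolean): 2
  v2 (enum of 4 values): 4
  v3 (boolean): 2
  v4 (enum of 3 values): 3
  v5 (integer in [2..4]): 3
  v6 (boolean): 2
Product = 2 * 4 * 2 * 3 * 3 * 2 = 288

288


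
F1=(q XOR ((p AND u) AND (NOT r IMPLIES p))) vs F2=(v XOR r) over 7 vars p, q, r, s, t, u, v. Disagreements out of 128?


F1 = (q XOR ((p AND u) AND (NOT r IMPLIES p)))
F2 = (v XOR r)
Evaluate both on each of 128 rows (bits = p,q,r,s,t,u,v):
  row 0 [0000000]: F1=0 F2=0 -> 0
  row 1 [0000001]: F1=0 F2=1 (differ) -> 1
  row 2 [0000010]: F1=0 F2=0 -> 0
  row 3 [0000011]: F1=0 F2=1 (differ) -> 1
  row 4 [0000100]: F1=0 F2=0 -> 0
  (every remaining row is evaluated the same way; all 128 results are listed next)
Full result column, 8 rows per line (p,q,r,s fixed per line; t,u,v runs 000..111 left to right):
  rows 0-7 [p,q,r,s=0000]: 01010101  (ones: 4)
  rows 8-15 [p,q,r,s=0001]: 01010101  (ones: 4)
  rows 16-23 [p,q,r,s=0010]: 10101010  (ones: 4)
  rows 24-31 [p,q,r,s=0011]: 10101010  (ones: 4)
  rows 32-39 [p,q,r,s=0100]: 10101010  (ones: 4)
  rows 40-47 [p,q,r,s=0101]: 10101010  (ones: 4)
  rows 48-55 [p,q,r,s=0110]: 01010101  (ones: 4)
  rows 56-63 [p,q,r,s=0111]: 01010101  (ones: 4)
  rows 64-71 [p,q,r,s=1000]: 01100110  (ones: 4)
  rows 72-79 [p,q,r,s=1001]: 01100110  (ones: 4)
  rows 80-87 [p,q,r,s=1010]: 10011001  (ones: 4)
  rows 88-95 [p,q,r,s=1011]: 10011001  (ones: 4)
  rows 96-103 [p,q,r,s=1100]: 10011001  (ones: 4)
  rows 104-111 [p,q,r,s=1101]: 10011001  (ones: 4)
  rows 112-119 [p,q,r,s=1110]: 01100110  (ones: 4)
  rows 120-127 [p,q,r,s=1111]: 01100110  (ones: 4)
Disagreements = 4+4+4+4+4+4+4+4+4+4+4+4+4+4+4+4 = 64

64


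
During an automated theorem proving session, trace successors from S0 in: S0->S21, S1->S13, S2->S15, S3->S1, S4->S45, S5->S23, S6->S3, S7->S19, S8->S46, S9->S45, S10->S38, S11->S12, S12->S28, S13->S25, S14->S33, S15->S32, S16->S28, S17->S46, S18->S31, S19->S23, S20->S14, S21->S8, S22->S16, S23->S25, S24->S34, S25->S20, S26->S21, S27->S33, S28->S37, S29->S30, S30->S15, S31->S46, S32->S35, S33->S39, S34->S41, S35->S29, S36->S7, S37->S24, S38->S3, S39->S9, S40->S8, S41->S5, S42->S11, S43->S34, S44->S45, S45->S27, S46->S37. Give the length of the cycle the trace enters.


Trace from S0 until a state repeats:
  S0 -> S21 -> S8 -> S46 -> S37 -> S24 -> S34 -> S41 -> S5 -> S23 -> S25 -> S20 -> S14 -> S33 -> S39 -> S9 -> S45 -> S27 -> S33
S33 first seen at step 13, revisited at step 18.
Cycle length = 18 - 13 = 5

5


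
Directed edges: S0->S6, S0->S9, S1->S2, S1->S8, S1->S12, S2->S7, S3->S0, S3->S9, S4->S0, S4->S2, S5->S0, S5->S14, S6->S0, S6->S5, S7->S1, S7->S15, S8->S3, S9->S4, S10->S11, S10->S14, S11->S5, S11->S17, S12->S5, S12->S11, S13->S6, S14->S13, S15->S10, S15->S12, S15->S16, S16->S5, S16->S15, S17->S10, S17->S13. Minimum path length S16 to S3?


BFS layer-by-layer from S16:
  dist 0: {S16}
  dist 1: {S5, S15}
  dist 2: {S0, S10, S12, S14}
  dist 3: {S6, S9, S11, S13}
  dist 4: {S4, S17}
  dist 5: {S2}
  dist 6: {S7}
  dist 7: {S1}
  dist 8: {S8}
  dist 9: {S3}
  -> S3 reached at distance 9
Shortest path length = 9

9


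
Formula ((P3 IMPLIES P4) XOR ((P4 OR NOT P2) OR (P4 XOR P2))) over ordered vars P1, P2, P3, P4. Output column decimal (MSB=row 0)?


Formula: ((P3 IMPLIES P4) XOR ((P4 OR NOT P2) OR (P4 XOR P2))) over P1, P2, P3, P4 (16 rows)
Evaluate each row (bits = P1,P2,P3,P4, MSB first):
  row 0 [0000]: ((0 IMPLIES 0) XOR ((0 OR NOT 0) OR (0 XOR 0))) -> 0
  row 1 [0001]: ((0 IMPLIES 1) XOR ((1 OR NOT 0) OR (1 XOR 0))) -> 0
  row 2 [0010]: ((1 IMPLIES 0) XOR ((0 OR NOT 0) OR (0 XOR 0))) -> 1
  row 3 [0011]: ((1 IMPLIES 1) XOR ((1 OR NOT 0) OR (1 XOR 0))) -> 0
  row 4 [0100]: ((0 IMPLIES 0) XOR ((0 OR NOT 1) OR (0 XOR 1))) -> 0
  row 5 [0101]: ((0 IMPLIES 1) XOR ((1 OR NOT 1) OR (1 XOR 1))) -> 0
  row 6 [0110]: ((1 IMPLIES 0) XOR ((0 OR NOT 1) OR (0 XOR 1))) -> 1
  row 7 [0111]: ((1 IMPLIES 1) XOR ((1 OR NOT 1) OR (1 XOR 1))) -> 0
  row 8 [1000]: ((0 IMPLIES 0) XOR ((0 OR NOT 0) OR (0 XOR 0))) -> 0
  row 9 [1001]: ((0 IMPLIES 1) XOR ((1 OR NOT 0) OR (1 XOR 0))) -> 0
  row 10 [1010]: ((1 IMPLIES 0) XOR ((0 OR NOT 0) OR (0 XOR 0))) -> 1
  row 11 [1011]: ((1 IMPLIES 1) XOR ((1 OR NOT 0) OR (1 XOR 0))) -> 0
  row 12 [1100]: ((0 IMPLIES 0) XOR ((0 OR NOT 1) OR (0 XOR 1))) -> 0
  row 13 [1101]: ((0 IMPLIES 1) XOR ((1 OR NOT 1) OR (1 XOR 1))) -> 0
  row 14 [1110]: ((1 IMPLIES 0) XOR ((0 OR NOT 1) OR (0 XOR 1))) -> 1
  row 15 [1111]: ((1 IMPLIES 1) XOR ((1 OR NOT 1) OR (1 XOR 1))) -> 0
Full result column, 4 rows per line (P1,P2 fixed per line; P3,P4 runs 00..11 left to right):
  rows 0-3 [P1,P2=00]: 0010  = hex 2
  rows 4-7 [P1,P2=01]: 0010  = hex 2
  rows 8-11 [P1,P2=10]: 0010  = hex 2
  rows 12-15 [P1,P2=11]: 0010  = hex 2
Output column (row 0 .. row 15) = 0010001000100010
Output column grouped in 4s = 0010 0010 0010 0010 = 0x2222
Convert to decimal digit by digit (value = value*16 + digit):
  2 -> 2
  2*16 + 2 = 34
  34*16 + 2 = 546
  546*16 + 2 = 8738
Decimal = 8738

8738


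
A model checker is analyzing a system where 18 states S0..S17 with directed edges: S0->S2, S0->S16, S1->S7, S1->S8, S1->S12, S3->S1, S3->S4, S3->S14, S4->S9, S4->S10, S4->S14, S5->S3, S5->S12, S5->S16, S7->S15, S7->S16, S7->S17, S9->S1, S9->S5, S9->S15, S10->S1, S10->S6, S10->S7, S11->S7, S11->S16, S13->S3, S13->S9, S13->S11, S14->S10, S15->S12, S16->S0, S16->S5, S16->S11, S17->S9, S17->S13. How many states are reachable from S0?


BFS from S0:
  layer 0: {S0}
  layer 1: {S2, S16}
  layer 2: {S5, S11}
  layer 3: {S3, S7, S12}
  layer 4: {S1, S4, S14, S15, S17}
  layer 5: {S8, S9, S10, S13}
  layer 6: {S6}
Reachable set: {S0, S1, S2, S3, S4, S5, S6, S7, S8, S9, S10, S11, S12, S13, S14, S15, S16, S17}
Count = 18

18


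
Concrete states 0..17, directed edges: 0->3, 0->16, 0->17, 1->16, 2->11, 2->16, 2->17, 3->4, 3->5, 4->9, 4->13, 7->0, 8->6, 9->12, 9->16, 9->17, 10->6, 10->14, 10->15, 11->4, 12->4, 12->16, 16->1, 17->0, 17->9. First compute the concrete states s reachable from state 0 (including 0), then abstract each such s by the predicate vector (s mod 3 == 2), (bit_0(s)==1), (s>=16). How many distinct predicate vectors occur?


BFS from 0:
Concrete reachable: {0, 1, 3, 4, 5, 9, 12, 13, 16, 17}
Abstract via predicates (s mod 3 == 2), (bit_0(s)==1), (s>=16):
  (0,0,0) <- {0, 4, 12}
  (0,0,1) <- {16}
  (0,1,0) <- {1, 3, 9, 13}
  (1,1,0) <- {5}
  (1,1,1) <- {17}
Distinct abstract states = 5

5


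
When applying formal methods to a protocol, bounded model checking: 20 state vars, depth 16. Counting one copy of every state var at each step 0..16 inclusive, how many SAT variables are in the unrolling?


BMC unrolls to depth k, creating one copy of each state var for steps 0..k.
Step count = 16 + 1 = 17 (steps 0 through 16)
Vars per step = 20
Total = 20 * 17 = 340

340


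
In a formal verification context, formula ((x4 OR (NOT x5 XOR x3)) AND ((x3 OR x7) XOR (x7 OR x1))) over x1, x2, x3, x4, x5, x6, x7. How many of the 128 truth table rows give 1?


Formula: ((x4 OR (NOT x5 XOR x3)) AND ((x3 OR x7) XOR (x7 OR x1))) over 7 vars (128 rows)
Evaluate each row (x1, x2, x3, x4, x5, x6, x7 as bits, MSB first):
  row 0 [0000000]: ((0 OR (NOT 0 XOR 0)) AND ((0 OR 0) XOR (0 OR 0))) -> 0
  row 1 [0000001]: ((0 OR (NOT 0 XOR 0)) AND ((0 OR 1) XOR (1 OR 0))) -> 0
  row 2 [0000010]: ((0 OR (NOT 0 XOR 0)) AND ((0 OR 0) XOR (0 OR 0))) -> 0
  row 3 [0000011]: ((0 OR (NOT 0 XOR 0)) AND ((0 OR 1) XOR (1 OR 0))) -> 0
  row 4 [0000100]: ((0 OR (NOT 1 XOR 0)) AND ((0 OR 0) XOR (0 OR 0))) -> 0
  (every remaining row is evaluated the same way; all 128 results are listed next)
Full result column, 8 rows per line (x1,x2,x3,x4 fixed per line; x5,x6,x7 runs 000..111 left to right):
  rows 0-7 [x1,x2,x3,x4=0000]: 00000000  (ones: 0)
  rows 8-15 [x1,x2,x3,x4=0001]: 00000000  (ones: 0)
  rows 16-23 [x1,x2,x3,x4=0010]: 00001010  (ones: 2)
  rows 24-31 [x1,x2,x3,x4=0011]: 10101010  (ones: 4)
  rows 32-39 [x1,x2,x3,x4=0100]: 00000000  (ones: 0)
  rows 40-47 [x1,x2,x3,x4=0101]: 00000000  (ones: 0)
  rows 48-55 [x1,x2,x3,x4=0110]: 00001010  (ones: 2)
  rows 56-63 [x1,x2,x3,x4=0111]: 10101010  (ones: 4)
  rows 64-71 [x1,x2,x3,x4=1000]: 10100000  (ones: 2)
  rows 72-79 [x1,x2,x3,x4=1001]: 10101010  (ones: 4)
  rows 80-87 [x1,x2,x3,x4=1010]: 00000000  (ones: 0)
  rows 88-95 [x1,x2,x3,x4=1011]: 00000000  (ones: 0)
  rows 96-103 [x1,x2,x3,x4=1100]: 10100000  (ones: 2)
  rows 104-111 [x1,x2,x3,x4=1101]: 10101010  (ones: 4)
  rows 112-119 [x1,x2,x3,x4=1110]: 00000000  (ones: 0)
  rows 120-127 [x1,x2,x3,x4=1111]: 00000000  (ones: 0)
Count of 1-rows = 0+0+2+4+0+0+2+4+2+4+0+0+2+4+0+0 = 24

24


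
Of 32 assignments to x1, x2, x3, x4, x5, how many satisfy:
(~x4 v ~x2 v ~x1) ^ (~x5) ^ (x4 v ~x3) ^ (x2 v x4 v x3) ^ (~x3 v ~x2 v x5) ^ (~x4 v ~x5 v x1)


CNF with 6 clauses over 5 vars (32 assignments).
An assignment satisfies CNF iff every clause has >=1 true literal.
Check each row (bits = x1,x2,x3,x4,x5; clause T/F shown):
  row 0 [00000]: clauses=TTTFTT -> 0
  row 1 [00001]: clauses=TFTFTT -> 0
  row 2 [00010]: clauses=TTTTTT -> 1
  row 3 [00011]: clauses=TFTTTF -> 0
  row 4 [00100]: clauses=TTFTTT -> 0
  row 5 [00101]: clauses=TFFTTT -> 0
  row 6 [00110]: clauses=TTTTTT -> 1
  row 7 [00111]: clauses=TFTTTF -> 0
  row 8 [01000]: clauses=TTTTTT -> 1
  row 9 [01001]: clauses=TFTTTT -> 0
  row 10 [01010]: clauses=TTTTTT -> 1
  row 11 [01011]: clauses=TFTTTF -> 0
  row 12 [01100]: clauses=TTFTFT -> 0
  row 13 [01101]: clauses=TFFTTT -> 0
  row 14 [01110]: clauses=TTTTFT -> 0
  row 15 [01111]: clauses=TFTTTF -> 0
  row 16 [10000]: clauses=TTTFTT -> 0
  row 17 [10001]: clauses=TFTFTT -> 0
  row 18 [10010]: clauses=TTTTTT -> 1
  row 19 [10011]: clauses=TFTTTT -> 0
  row 20 [10100]: clauses=TTFTTT -> 0
  row 21 [10101]: clauses=TFFTTT -> 0
  row 22 [10110]: clauses=TTTTTT -> 1
  row 23 [10111]: clauses=TFTTTT -> 0
  row 24 [11000]: clauses=TTTTTT -> 1
  row 25 [11001]: clauses=TFTTTT -> 0
  row 26 [11010]: clauses=FTTTTT -> 0
  row 27 [11011]: clauses=FFTTTT -> 0
  row 28 [11100]: clauses=TTFTFT -> 0
  row 29 [11101]: clauses=TFFTTT -> 0
  row 30 [11110]: clauses=FTTTFT -> 0
  row 31 [11111]: clauses=FFTTTT -> 0
Full result column, 8 rows per line (x1,x2 fixed per line; x3,x4,x5 runs 000..111 left to right):
  rows 0-7 [x1,x2=00]: 00100010  (ones: 2)
  rows 8-15 [x1,x2=01]: 10100000  (ones: 2)
  rows 16-23 [x1,x2=10]: 00100010  (ones: 2)
  rows 24-31 [x1,x2=11]: 10000000  (ones: 1)
Satisfying assignments = 2+2+2+1 = 7

7


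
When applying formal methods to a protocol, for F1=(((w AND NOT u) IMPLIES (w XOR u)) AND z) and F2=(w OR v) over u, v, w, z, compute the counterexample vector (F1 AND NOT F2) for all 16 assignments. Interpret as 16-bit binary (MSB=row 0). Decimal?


F1 = (((w AND NOT u) IMPLIES (w XOR u)) AND z)
F2 = (w OR v)
Counterexample to F1=>F2 is where F1=1 and F2=0.
Evaluate each row (bits = u,v,w,z, MSB first):
  row 0 [0000]: F1=0 F2=0 -> F1&~F2 -> 0
  row 1 [0001]: F1=1 F2=0 -> F1&~F2 -> 1
  row 2 [0010]: F1=0 F2=1 -> F1&~F2 -> 0
  row 3 [0011]: F1=1 F2=1 -> F1&~F2 -> 0
  row 4 [0100]: F1=0 F2=1 -> F1&~F2 -> 0
  row 5 [0101]: F1=1 F2=1 -> F1&~F2 -> 0
  row 6 [0110]: F1=0 F2=1 -> F1&~F2 -> 0
  row 7 [0111]: F1=1 F2=1 -> F1&~F2 -> 0
  row 8 [1000]: F1=0 F2=0 -> F1&~F2 -> 0
  row 9 [1001]: F1=1 F2=0 -> F1&~F2 -> 1
  row 10 [1010]: F1=0 F2=1 -> F1&~F2 -> 0
  row 11 [1011]: F1=1 F2=1 -> F1&~F2 -> 0
  row 12 [1100]: F1=0 F2=1 -> F1&~F2 -> 0
  row 13 [1101]: F1=1 F2=1 -> F1&~F2 -> 0
  row 14 [1110]: F1=0 F2=1 -> F1&~F2 -> 0
  row 15 [1111]: F1=1 F2=1 -> F1&~F2 -> 0
Full result column, 4 rows per line (u,v fixed per line; w,z runs 00..11 left to right):
  rows 0-3 [u,v=00]: 0100  = hex 4
  rows 4-7 [u,v=01]: 0000  = hex 0
  rows 8-11 [u,v=10]: 0100  = hex 4
  rows 12-15 [u,v=11]: 0000  = hex 0
Counterexample vector (row 0 .. row 15) = 0100000001000000
Output column grouped in 4s = 0100 0000 0100 0000 = 0x4040
Convert to decimal digit by digit (value = value*16 + digit):
  4 -> 4
  4*16 + 0 = 64
  64*16 + 4 = 1028
  1028*16 + 0 = 16448
Decimal = 16448

16448


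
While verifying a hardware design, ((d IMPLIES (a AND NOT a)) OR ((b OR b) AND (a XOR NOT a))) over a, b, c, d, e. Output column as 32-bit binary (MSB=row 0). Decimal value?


Formula: ((d IMPLIES (a AND NOT a)) OR ((b OR b) AND (a XOR NOT a))) over a, b, c, d, e (32 rows)
Evaluate each row (bits = a,b,c,d,e, MSB first):
  row 0 [00000]: ((0 IMPLIES (0 AND NOT 0)) OR ((0 OR 0) AND (0 XOR NOT 0))) -> 1
  row 1 [00001]: ((0 IMPLIES (0 AND NOT 0)) OR ((0 OR 0) AND (0 XOR NOT 0))) -> 1
  row 2 [00010]: ((1 IMPLIES (0 AND NOT 0)) OR ((0 OR 0) AND (0 XOR NOT 0))) -> 0
  row 3 [00011]: ((1 IMPLIES (0 AND NOT 0)) OR ((0 OR 0) AND (0 XOR NOT 0))) -> 0
  row 4 [00100]: ((0 IMPLIES (0 AND NOT 0)) OR ((0 OR 0) AND (0 XOR NOT 0))) -> 1
  row 5 [00101]: ((0 IMPLIES (0 AND NOT 0)) OR ((0 OR 0) AND (0 XOR NOT 0))) -> 1
  row 6 [00110]: ((1 IMPLIES (0 AND NOT 0)) OR ((0 OR 0) AND (0 XOR NOT 0))) -> 0
  row 7 [00111]: ((1 IMPLIES (0 AND NOT 0)) OR ((0 OR 0) AND (0 XOR NOT 0))) -> 0
  row 8 [01000]: ((0 IMPLIES (0 AND NOT 0)) OR ((1 OR 1) AND (0 XOR NOT 0))) -> 1
  row 9 [01001]: ((0 IMPLIES (0 AND NOT 0)) OR ((1 OR 1) AND (0 XOR NOT 0))) -> 1
  row 10 [01010]: ((1 IMPLIES (0 AND NOT 0)) OR ((1 OR 1) AND (0 XOR NOT 0))) -> 1
  row 11 [01011]: ((1 IMPLIES (0 AND NOT 0)) OR ((1 OR 1) AND (0 XOR NOT 0))) -> 1
  row 12 [01100]: ((0 IMPLIES (0 AND NOT 0)) OR ((1 OR 1) AND (0 XOR NOT 0))) -> 1
  row 13 [01101]: ((0 IMPLIES (0 AND NOT 0)) OR ((1 OR 1) AND (0 XOR NOT 0))) -> 1
  row 14 [01110]: ((1 IMPLIES (0 AND NOT 0)) OR ((1 OR 1) AND (0 XOR NOT 0))) -> 1
  row 15 [01111]: ((1 IMPLIES (0 AND NOT 0)) OR ((1 OR 1) AND (0 XOR NOT 0))) -> 1
  row 16 [10000]: ((0 IMPLIES (1 AND NOT 1)) OR ((0 OR 0) AND (1 XOR NOT 1))) -> 1
  row 17 [10001]: ((0 IMPLIES (1 AND NOT 1)) OR ((0 OR 0) AND (1 XOR NOT 1))) -> 1
  row 18 [10010]: ((1 IMPLIES (1 AND NOT 1)) OR ((0 OR 0) AND (1 XOR NOT 1))) -> 0
  row 19 [10011]: ((1 IMPLIES (1 AND NOT 1)) OR ((0 OR 0) AND (1 XOR NOT 1))) -> 0
  row 20 [10100]: ((0 IMPLIES (1 AND NOT 1)) OR ((0 OR 0) AND (1 XOR NOT 1))) -> 1
  row 21 [10101]: ((0 IMPLIES (1 AND NOT 1)) OR ((0 OR 0) AND (1 XOR NOT 1))) -> 1
  row 22 [10110]: ((1 IMPLIES (1 AND NOT 1)) OR ((0 OR 0) AND (1 XOR NOT 1))) -> 0
  row 23 [10111]: ((1 IMPLIES (1 AND NOT 1)) OR ((0 OR 0) AND (1 XOR NOT 1))) -> 0
  row 24 [11000]: ((0 IMPLIES (1 AND NOT 1)) OR ((1 OR 1) AND (1 XOR NOT 1))) -> 1
  row 25 [11001]: ((0 IMPLIES (1 AND NOT 1)) OR ((1 OR 1) AND (1 XOR NOT 1))) -> 1
  row 26 [11010]: ((1 IMPLIES (1 AND NOT 1)) OR ((1 OR 1) AND (1 XOR NOT 1))) -> 1
  row 27 [11011]: ((1 IMPLIES (1 AND NOT 1)) OR ((1 OR 1) AND (1 XOR NOT 1))) -> 1
  row 28 [11100]: ((0 IMPLIES (1 AND NOT 1)) OR ((1 OR 1) AND (1 XOR NOT 1))) -> 1
  row 29 [11101]: ((0 IMPLIES (1 AND NOT 1)) OR ((1 OR 1) AND (1 XOR NOT 1))) -> 1
  row 30 [11110]: ((1 IMPLIES (1 AND NOT 1)) OR ((1 OR 1) AND (1 XOR NOT 1))) -> 1
  row 31 [11111]: ((1 IMPLIES (1 AND NOT 1)) OR ((1 OR 1) AND (1 XOR NOT 1))) -> 1
Full result column, 4 rows per line (a,b,c fixed per line; d,e runs 00..11 left to right):
  rows 0-3 [a,b,c=000]: 1100  = hex C
  rows 4-7 [a,b,c=001]: 1100  = hex C
  rows 8-11 [a,b,c=010]: 1111  = hex F
  rows 12-15 [a,b,c=011]: 1111  = hex F
  rows 16-19 [a,b,c=100]: 1100  = hex C
  rows 20-23 [a,b,c=101]: 1100  = hex C
  rows 24-27 [a,b,c=110]: 1111  = hex F
  rows 28-31 [a,b,c=111]: 1111  = hex F
Output column (row 0 .. row 31) = 11001100111111111100110011111111
Output column grouped in 4s = 1100 1100 1111 1111 1100 1100 1111 1111 = 0xCCFFCCFF
Convert to decimal digit by digit (value = value*16 + digit):
  C -> 12
  12*16 + 12 (C) = 204
  204*16 + 15 (F) = 3279
  3279*16 + 15 (F) = 52479
  52479*16 + 12 (C) = 839676
  839676*16 + 12 (C) = 13434828
  13434828*16 + 15 (F) = 214957263
  214957263*16 + 15 (F) = 3439316223
Decimal = 3439316223

3439316223


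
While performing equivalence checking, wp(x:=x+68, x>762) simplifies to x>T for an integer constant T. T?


Formula: wp(x:=E, P) = P[E/x] (substitute E for x in postcondition)
Step 1: Postcondition: x>762
Step 2: Substitute x+68 for x: x+68>762
Step 3: Solve for x: x > 762-68 = 694

694


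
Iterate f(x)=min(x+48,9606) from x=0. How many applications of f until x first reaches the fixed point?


Step 1: x=0, cap=9606, increment=48
Step 2: x grows by 48 each step until capped at 9606; fixed point is x=9606
Step 3: iterations = ceil(9606/48) = 201

201


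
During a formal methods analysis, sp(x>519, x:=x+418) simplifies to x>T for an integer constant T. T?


Formula: sp(P, x:=E) = exists old_x. (x = E[old_x/x]) AND P[old_x/x] (old_x is the value of x before the assignment; eliminate old_x by solving x = E[old_x/x] for old_x)
Step 1: Precondition P: x>519, i.e. old_x > 519
Step 2: Assignment gives x = old_x + 418, so old_x = x - 418
Step 3: Substitute into P: x - 418 > 519
Step 4: Simplify: x > 519+418 = 937

937
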